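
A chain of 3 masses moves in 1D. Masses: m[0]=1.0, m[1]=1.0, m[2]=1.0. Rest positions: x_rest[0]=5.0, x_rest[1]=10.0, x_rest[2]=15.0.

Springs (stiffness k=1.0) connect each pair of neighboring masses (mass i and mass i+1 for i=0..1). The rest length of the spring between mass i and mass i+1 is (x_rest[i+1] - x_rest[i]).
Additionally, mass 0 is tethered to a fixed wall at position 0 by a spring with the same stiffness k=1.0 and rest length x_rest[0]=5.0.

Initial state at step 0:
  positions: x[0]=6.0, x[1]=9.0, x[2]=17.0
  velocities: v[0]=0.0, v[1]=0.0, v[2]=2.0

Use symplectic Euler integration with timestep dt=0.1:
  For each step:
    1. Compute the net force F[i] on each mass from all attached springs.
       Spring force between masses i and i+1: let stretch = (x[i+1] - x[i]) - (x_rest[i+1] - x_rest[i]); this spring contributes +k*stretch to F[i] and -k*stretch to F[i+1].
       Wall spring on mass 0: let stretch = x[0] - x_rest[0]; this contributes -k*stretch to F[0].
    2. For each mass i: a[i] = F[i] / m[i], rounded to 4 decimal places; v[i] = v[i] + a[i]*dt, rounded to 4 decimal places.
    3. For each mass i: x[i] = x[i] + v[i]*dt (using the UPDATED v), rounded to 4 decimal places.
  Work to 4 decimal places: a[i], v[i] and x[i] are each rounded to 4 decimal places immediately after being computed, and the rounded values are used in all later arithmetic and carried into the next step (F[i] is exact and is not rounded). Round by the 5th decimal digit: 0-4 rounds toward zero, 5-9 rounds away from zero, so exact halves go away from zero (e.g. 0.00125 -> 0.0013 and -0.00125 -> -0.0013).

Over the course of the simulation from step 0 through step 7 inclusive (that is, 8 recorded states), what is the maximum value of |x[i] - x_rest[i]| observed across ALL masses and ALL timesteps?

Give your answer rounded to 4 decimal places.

Step 0: x=[6.0000 9.0000 17.0000] v=[0.0000 0.0000 2.0000]
Step 1: x=[5.9700 9.0500 17.1700] v=[-0.3000 0.5000 1.7000]
Step 2: x=[5.9111 9.1504 17.3088] v=[-0.5890 1.0040 1.3880]
Step 3: x=[5.8255 9.3000 17.4160] v=[-0.8562 1.4959 1.0722]
Step 4: x=[5.7164 9.4960 17.4921] v=[-1.0913 1.9601 0.7606]
Step 5: x=[5.5879 9.7342 17.5382] v=[-1.2850 2.3818 0.4610]
Step 6: x=[5.4450 10.0090 17.5563] v=[-1.4292 2.7476 0.1806]
Step 7: x=[5.2933 10.3136 17.5489] v=[-1.5173 3.0459 -0.0741]
Max displacement = 2.5563

Answer: 2.5563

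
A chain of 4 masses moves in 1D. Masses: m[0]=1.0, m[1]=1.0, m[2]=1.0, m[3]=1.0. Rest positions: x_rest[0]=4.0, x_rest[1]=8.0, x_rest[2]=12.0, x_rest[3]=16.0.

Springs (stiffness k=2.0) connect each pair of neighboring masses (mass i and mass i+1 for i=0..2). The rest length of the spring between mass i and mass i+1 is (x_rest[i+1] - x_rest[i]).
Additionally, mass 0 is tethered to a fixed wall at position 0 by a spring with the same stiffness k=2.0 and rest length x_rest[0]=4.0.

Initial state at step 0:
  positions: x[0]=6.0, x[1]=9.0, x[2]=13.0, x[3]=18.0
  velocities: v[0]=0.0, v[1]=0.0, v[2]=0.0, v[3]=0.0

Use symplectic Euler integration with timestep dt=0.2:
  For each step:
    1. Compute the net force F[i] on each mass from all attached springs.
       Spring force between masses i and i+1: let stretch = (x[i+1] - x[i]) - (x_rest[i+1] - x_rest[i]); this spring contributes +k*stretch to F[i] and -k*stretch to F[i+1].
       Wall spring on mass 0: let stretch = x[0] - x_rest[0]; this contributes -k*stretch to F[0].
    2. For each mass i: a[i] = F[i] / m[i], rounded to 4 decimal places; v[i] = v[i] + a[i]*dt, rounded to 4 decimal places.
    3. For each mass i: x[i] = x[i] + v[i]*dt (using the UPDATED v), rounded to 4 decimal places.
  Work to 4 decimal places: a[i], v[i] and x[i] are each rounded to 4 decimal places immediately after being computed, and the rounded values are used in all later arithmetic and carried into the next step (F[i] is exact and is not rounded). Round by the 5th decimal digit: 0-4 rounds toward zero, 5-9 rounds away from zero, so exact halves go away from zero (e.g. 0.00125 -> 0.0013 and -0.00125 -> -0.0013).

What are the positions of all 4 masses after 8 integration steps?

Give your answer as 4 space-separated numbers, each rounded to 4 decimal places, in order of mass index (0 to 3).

Step 0: x=[6.0000 9.0000 13.0000 18.0000] v=[0.0000 0.0000 0.0000 0.0000]
Step 1: x=[5.7600 9.0800 13.0800 17.9200] v=[-1.2000 0.4000 0.4000 -0.4000]
Step 2: x=[5.3248 9.2144 13.2272 17.7728] v=[-2.1760 0.6720 0.7360 -0.7360]
Step 3: x=[4.7748 9.3587 13.4170 17.5820] v=[-2.7501 0.7213 0.9491 -0.9542]
Step 4: x=[4.2095 9.4609 13.6154 17.3780] v=[-2.8265 0.5111 0.9918 -1.0202]
Step 5: x=[3.7276 9.4754 13.7824 17.1930] v=[-2.4097 0.0723 0.8350 -0.9252]
Step 6: x=[3.4073 9.3746 13.8777 17.0551] v=[-1.6016 -0.5040 0.4764 -0.6894]
Step 7: x=[3.2918 9.1567 13.8669 16.9830] v=[-0.5776 -1.0897 -0.0539 -0.3604]
Step 8: x=[3.3821 8.8464 13.7286 16.9816] v=[0.4516 -1.5516 -0.6915 -0.0068]

Answer: 3.3821 8.8464 13.7286 16.9816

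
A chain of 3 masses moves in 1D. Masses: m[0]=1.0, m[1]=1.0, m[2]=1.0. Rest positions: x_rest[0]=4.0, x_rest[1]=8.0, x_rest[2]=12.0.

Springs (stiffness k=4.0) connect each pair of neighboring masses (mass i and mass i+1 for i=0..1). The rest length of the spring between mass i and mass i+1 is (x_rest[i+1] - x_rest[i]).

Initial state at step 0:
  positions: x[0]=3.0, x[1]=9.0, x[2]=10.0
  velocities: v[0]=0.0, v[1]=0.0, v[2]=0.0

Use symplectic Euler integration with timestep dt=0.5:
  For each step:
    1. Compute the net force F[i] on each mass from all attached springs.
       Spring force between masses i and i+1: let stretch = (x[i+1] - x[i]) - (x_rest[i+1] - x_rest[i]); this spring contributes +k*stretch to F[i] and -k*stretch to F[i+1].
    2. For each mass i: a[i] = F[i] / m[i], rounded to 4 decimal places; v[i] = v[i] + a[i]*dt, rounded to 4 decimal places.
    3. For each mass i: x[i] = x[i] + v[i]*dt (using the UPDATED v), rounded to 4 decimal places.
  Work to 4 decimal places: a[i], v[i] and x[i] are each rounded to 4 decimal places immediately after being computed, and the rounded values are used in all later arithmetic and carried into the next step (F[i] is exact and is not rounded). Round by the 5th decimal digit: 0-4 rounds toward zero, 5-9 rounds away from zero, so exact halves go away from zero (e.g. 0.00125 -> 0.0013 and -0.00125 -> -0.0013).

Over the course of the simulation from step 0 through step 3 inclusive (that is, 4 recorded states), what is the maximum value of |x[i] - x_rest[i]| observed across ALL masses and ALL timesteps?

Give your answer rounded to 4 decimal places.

Answer: 4.0000

Derivation:
Step 0: x=[3.0000 9.0000 10.0000] v=[0.0000 0.0000 0.0000]
Step 1: x=[5.0000 4.0000 13.0000] v=[4.0000 -10.0000 6.0000]
Step 2: x=[2.0000 9.0000 11.0000] v=[-6.0000 10.0000 -4.0000]
Step 3: x=[2.0000 9.0000 11.0000] v=[0.0000 0.0000 0.0000]
Max displacement = 4.0000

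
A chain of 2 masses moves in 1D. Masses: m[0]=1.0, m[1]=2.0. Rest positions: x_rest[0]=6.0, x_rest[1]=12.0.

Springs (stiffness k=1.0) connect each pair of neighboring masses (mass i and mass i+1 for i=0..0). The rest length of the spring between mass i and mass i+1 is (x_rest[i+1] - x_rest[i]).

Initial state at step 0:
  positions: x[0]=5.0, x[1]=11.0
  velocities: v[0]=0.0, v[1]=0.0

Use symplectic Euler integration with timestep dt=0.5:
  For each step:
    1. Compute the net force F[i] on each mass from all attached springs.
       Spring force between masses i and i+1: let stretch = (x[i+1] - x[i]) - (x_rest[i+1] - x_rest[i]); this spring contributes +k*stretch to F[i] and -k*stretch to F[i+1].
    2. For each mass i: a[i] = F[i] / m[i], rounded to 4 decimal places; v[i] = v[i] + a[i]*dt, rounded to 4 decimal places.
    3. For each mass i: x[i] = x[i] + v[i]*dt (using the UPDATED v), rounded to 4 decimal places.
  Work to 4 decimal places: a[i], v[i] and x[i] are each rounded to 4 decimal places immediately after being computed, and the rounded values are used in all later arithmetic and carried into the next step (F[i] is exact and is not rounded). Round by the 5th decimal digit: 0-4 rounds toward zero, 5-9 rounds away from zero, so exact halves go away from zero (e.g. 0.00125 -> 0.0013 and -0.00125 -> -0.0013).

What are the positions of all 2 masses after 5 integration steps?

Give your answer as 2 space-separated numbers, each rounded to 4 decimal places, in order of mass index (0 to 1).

Step 0: x=[5.0000 11.0000] v=[0.0000 0.0000]
Step 1: x=[5.0000 11.0000] v=[0.0000 0.0000]
Step 2: x=[5.0000 11.0000] v=[0.0000 0.0000]
Step 3: x=[5.0000 11.0000] v=[0.0000 0.0000]
Step 4: x=[5.0000 11.0000] v=[0.0000 0.0000]
Step 5: x=[5.0000 11.0000] v=[0.0000 0.0000]

Answer: 5.0000 11.0000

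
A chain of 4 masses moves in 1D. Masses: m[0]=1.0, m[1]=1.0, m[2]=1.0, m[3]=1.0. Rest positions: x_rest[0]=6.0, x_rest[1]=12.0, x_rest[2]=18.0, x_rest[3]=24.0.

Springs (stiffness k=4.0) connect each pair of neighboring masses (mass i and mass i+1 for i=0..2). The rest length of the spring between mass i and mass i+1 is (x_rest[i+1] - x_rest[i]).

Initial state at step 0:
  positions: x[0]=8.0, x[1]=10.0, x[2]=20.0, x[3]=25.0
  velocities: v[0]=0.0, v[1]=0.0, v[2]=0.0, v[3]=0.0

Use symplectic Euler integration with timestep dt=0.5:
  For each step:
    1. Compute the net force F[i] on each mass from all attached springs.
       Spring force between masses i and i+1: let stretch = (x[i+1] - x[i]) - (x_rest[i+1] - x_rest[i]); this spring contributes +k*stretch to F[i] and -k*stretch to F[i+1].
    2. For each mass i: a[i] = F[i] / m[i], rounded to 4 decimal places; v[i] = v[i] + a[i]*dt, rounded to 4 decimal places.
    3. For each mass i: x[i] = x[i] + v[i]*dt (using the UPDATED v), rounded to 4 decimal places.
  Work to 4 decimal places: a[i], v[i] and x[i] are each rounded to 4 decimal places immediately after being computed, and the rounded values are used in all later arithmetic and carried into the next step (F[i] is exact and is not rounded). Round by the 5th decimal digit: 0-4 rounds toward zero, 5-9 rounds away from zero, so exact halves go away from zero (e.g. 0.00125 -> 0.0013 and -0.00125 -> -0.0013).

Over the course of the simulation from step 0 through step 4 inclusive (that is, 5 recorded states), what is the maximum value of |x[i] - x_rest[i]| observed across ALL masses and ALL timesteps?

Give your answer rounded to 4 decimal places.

Step 0: x=[8.0000 10.0000 20.0000 25.0000] v=[0.0000 0.0000 0.0000 0.0000]
Step 1: x=[4.0000 18.0000 15.0000 26.0000] v=[-8.0000 16.0000 -10.0000 2.0000]
Step 2: x=[8.0000 9.0000 24.0000 22.0000] v=[8.0000 -18.0000 18.0000 -8.0000]
Step 3: x=[7.0000 14.0000 16.0000 26.0000] v=[-2.0000 10.0000 -16.0000 8.0000]
Step 4: x=[7.0000 14.0000 16.0000 26.0000] v=[0.0000 0.0000 0.0000 0.0000]
Max displacement = 6.0000

Answer: 6.0000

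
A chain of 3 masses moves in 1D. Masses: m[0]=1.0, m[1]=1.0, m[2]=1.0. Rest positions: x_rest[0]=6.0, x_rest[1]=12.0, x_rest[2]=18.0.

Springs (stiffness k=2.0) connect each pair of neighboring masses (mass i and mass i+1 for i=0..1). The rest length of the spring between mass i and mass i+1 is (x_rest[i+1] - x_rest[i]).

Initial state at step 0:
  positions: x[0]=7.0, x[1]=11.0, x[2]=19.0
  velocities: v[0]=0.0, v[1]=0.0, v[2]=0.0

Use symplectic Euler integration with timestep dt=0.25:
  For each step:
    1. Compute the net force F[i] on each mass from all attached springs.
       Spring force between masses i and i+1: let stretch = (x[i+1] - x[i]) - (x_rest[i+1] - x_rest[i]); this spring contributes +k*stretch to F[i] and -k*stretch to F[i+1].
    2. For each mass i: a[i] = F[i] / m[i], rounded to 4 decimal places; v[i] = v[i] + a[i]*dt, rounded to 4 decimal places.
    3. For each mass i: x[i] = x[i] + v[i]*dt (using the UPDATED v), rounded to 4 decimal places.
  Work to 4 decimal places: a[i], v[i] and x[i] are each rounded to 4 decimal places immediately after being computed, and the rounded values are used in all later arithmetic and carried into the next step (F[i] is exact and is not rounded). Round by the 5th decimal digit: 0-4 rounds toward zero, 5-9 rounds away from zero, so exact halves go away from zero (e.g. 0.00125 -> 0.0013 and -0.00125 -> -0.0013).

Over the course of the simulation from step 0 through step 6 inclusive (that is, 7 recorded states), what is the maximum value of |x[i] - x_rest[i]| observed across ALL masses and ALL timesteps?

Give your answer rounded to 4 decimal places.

Step 0: x=[7.0000 11.0000 19.0000] v=[0.0000 0.0000 0.0000]
Step 1: x=[6.7500 11.5000 18.7500] v=[-1.0000 2.0000 -1.0000]
Step 2: x=[6.3438 12.3125 18.3438] v=[-1.6250 3.2500 -1.6250]
Step 3: x=[5.9336 13.1328 17.9336] v=[-1.6407 3.2813 -1.6407]
Step 4: x=[5.6733 13.6533 17.6733] v=[-1.0411 2.0821 -1.0411]
Step 5: x=[5.6605 13.6788 17.6605] v=[-0.0511 0.1021 -0.0511]
Step 6: x=[5.9000 13.1998 17.9000] v=[0.9581 -1.9162 0.9581]
Max displacement = 1.6788

Answer: 1.6788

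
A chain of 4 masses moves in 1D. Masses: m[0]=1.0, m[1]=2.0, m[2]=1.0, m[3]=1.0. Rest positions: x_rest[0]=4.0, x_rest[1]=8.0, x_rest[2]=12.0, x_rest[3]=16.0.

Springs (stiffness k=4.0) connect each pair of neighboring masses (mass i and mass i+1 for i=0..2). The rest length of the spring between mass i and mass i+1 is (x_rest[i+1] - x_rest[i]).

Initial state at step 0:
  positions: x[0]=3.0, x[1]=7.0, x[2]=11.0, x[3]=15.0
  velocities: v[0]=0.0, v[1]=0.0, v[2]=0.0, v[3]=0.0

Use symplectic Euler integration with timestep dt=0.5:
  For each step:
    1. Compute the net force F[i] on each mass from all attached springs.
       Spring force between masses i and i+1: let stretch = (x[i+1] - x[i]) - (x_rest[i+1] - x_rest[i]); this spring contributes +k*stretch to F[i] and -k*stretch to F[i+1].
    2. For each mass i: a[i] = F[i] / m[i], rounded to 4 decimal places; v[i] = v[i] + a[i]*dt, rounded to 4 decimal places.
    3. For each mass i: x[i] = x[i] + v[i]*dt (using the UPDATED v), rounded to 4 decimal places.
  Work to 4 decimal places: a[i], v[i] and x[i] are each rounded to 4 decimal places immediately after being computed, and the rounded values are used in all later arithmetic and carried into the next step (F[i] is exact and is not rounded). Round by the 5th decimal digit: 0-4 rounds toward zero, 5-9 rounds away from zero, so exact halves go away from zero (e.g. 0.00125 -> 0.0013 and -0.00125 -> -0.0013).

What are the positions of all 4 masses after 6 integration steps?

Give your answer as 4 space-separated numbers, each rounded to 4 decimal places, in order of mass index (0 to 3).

Answer: 3.0000 7.0000 11.0000 15.0000

Derivation:
Step 0: x=[3.0000 7.0000 11.0000 15.0000] v=[0.0000 0.0000 0.0000 0.0000]
Step 1: x=[3.0000 7.0000 11.0000 15.0000] v=[0.0000 0.0000 0.0000 0.0000]
Step 2: x=[3.0000 7.0000 11.0000 15.0000] v=[0.0000 0.0000 0.0000 0.0000]
Step 3: x=[3.0000 7.0000 11.0000 15.0000] v=[0.0000 0.0000 0.0000 0.0000]
Step 4: x=[3.0000 7.0000 11.0000 15.0000] v=[0.0000 0.0000 0.0000 0.0000]
Step 5: x=[3.0000 7.0000 11.0000 15.0000] v=[0.0000 0.0000 0.0000 0.0000]
Step 6: x=[3.0000 7.0000 11.0000 15.0000] v=[0.0000 0.0000 0.0000 0.0000]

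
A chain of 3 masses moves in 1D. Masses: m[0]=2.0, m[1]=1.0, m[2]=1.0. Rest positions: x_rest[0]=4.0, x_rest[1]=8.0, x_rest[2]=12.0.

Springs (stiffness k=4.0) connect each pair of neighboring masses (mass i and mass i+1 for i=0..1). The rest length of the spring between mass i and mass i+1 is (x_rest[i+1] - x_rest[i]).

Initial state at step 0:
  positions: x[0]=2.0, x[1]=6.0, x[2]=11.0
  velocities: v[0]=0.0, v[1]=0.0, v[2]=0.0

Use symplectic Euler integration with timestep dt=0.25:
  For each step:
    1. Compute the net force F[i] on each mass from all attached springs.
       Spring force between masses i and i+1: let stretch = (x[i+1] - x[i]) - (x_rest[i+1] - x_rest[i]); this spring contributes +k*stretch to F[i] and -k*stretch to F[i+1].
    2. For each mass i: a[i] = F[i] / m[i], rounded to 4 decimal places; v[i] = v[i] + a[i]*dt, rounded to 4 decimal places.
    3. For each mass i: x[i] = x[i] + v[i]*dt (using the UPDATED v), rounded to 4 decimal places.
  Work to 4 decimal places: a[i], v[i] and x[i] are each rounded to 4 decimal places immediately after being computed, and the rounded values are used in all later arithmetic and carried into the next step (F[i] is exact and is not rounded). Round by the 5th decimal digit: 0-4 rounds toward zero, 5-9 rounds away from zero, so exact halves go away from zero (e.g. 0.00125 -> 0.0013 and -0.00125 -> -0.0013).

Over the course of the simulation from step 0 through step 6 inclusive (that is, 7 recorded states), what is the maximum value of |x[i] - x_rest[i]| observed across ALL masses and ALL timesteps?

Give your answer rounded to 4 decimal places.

Answer: 2.2280

Derivation:
Step 0: x=[2.0000 6.0000 11.0000] v=[0.0000 0.0000 0.0000]
Step 1: x=[2.0000 6.2500 10.7500] v=[0.0000 1.0000 -1.0000]
Step 2: x=[2.0313 6.5625 10.3750] v=[0.1250 1.2500 -1.5000]
Step 3: x=[2.1290 6.6953 10.0469] v=[0.3906 0.5313 -1.3125]
Step 4: x=[2.2975 6.5245 9.8809] v=[0.6738 -0.6834 -0.6641]
Step 5: x=[2.4943 6.1360 9.8758] v=[0.7873 -1.5540 -0.0205]
Step 6: x=[2.6464 5.7720 9.9357] v=[0.6082 -1.4559 0.2397]
Max displacement = 2.2280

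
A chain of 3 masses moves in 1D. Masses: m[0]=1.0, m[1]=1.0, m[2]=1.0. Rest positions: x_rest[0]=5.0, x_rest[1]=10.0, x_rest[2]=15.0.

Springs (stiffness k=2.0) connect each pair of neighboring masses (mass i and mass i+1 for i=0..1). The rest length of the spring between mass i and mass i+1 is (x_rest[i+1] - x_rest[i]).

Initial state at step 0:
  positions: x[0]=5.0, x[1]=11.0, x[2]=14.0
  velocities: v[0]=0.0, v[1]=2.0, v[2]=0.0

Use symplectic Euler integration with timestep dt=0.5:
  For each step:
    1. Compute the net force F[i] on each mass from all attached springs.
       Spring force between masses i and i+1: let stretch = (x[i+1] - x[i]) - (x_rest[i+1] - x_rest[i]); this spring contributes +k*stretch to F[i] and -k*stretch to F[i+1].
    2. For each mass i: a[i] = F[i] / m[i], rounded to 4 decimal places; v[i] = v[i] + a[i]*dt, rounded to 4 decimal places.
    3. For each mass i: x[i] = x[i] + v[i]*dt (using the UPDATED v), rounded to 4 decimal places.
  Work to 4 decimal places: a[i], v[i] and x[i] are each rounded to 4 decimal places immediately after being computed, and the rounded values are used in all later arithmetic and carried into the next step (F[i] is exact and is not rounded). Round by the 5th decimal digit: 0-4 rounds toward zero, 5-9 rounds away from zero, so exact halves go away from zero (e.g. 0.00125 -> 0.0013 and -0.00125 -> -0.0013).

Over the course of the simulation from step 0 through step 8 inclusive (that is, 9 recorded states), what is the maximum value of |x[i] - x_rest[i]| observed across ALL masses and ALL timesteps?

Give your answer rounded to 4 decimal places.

Step 0: x=[5.0000 11.0000 14.0000] v=[0.0000 2.0000 0.0000]
Step 1: x=[5.5000 10.5000 15.0000] v=[1.0000 -1.0000 2.0000]
Step 2: x=[6.0000 9.7500 16.2500] v=[1.0000 -1.5000 2.5000]
Step 3: x=[5.8750 10.3750 16.7500] v=[-0.2500 1.2500 1.0000]
Step 4: x=[5.5000 11.9375 16.5625] v=[-0.7500 3.1250 -0.3750]
Step 5: x=[5.8438 12.5938 16.5625] v=[0.6875 1.3125 0.0000]
Step 6: x=[7.0626 11.8594 17.0782] v=[2.4375 -1.4688 1.0313]
Step 7: x=[8.1798 11.3360 17.4845] v=[2.2343 -1.0468 0.8125]
Step 8: x=[8.3751 12.3088 17.3165] v=[0.3905 1.9455 -0.3360]
Max displacement = 3.3751

Answer: 3.3751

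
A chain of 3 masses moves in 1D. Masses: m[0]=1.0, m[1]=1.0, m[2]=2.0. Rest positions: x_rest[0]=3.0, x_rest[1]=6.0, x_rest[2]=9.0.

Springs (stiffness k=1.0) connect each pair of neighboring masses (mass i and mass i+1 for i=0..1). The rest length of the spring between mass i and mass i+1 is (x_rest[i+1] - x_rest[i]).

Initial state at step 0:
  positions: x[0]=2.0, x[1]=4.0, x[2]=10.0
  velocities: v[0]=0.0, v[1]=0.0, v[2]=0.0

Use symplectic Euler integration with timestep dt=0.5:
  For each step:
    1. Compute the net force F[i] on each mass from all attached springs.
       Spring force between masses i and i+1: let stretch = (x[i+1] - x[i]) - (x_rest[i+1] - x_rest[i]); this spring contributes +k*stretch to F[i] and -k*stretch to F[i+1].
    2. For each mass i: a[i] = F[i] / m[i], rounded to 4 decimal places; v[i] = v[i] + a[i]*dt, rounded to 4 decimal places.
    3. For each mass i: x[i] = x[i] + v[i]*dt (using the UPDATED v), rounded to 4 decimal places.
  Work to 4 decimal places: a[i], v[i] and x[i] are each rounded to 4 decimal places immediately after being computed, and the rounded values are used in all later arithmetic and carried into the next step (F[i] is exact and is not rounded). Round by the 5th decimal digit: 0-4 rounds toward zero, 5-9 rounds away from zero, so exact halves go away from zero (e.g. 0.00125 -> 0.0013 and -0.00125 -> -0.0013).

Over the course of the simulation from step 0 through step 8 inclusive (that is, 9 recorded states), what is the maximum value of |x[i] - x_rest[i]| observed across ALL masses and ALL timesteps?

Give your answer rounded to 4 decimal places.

Step 0: x=[2.0000 4.0000 10.0000] v=[0.0000 0.0000 0.0000]
Step 1: x=[1.7500 5.0000 9.6250] v=[-0.5000 2.0000 -0.7500]
Step 2: x=[1.5625 6.3438 9.0469] v=[-0.3750 2.6875 -1.1563]
Step 3: x=[1.8204 7.1680 8.5059] v=[0.5157 1.6484 -1.0821]
Step 4: x=[2.6652 6.9898 8.1726] v=[1.6895 -0.3565 -0.6666]
Step 5: x=[3.8411 6.0261 8.0665] v=[2.3518 -1.9274 -0.2123]
Step 6: x=[4.8133 5.0263 8.0803] v=[1.9443 -1.9997 0.0276]
Step 7: x=[5.0887 4.7367 8.0874] v=[0.5508 -0.5792 0.0141]
Step 8: x=[4.5261 5.3728 8.0506] v=[-1.1252 1.2722 -0.0736]
Max displacement = 2.0887

Answer: 2.0887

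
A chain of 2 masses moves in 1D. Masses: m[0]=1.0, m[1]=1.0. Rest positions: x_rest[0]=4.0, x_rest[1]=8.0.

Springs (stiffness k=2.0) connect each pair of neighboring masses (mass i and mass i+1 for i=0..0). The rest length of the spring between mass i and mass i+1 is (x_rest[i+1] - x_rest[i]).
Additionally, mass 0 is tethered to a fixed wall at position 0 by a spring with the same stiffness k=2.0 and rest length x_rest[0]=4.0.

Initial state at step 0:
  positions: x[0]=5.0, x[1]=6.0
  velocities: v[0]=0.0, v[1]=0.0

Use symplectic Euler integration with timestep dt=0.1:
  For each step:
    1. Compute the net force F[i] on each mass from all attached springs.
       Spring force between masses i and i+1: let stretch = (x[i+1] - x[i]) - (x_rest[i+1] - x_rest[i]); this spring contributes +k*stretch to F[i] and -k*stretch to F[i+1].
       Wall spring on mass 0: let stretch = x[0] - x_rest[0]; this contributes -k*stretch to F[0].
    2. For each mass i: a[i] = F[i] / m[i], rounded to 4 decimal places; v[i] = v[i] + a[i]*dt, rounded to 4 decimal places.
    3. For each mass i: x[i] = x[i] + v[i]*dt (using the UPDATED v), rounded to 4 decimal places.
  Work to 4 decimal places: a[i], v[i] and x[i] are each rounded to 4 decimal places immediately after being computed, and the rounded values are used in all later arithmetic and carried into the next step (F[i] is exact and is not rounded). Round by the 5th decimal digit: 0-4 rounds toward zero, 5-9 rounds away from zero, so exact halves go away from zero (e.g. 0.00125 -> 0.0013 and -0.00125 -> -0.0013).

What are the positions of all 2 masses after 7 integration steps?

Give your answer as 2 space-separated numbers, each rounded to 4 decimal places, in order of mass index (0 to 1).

Answer: 3.2676 7.3563

Derivation:
Step 0: x=[5.0000 6.0000] v=[0.0000 0.0000]
Step 1: x=[4.9200 6.0600] v=[-0.8000 0.6000]
Step 2: x=[4.7644 6.1772] v=[-1.5560 1.1720]
Step 3: x=[4.5418 6.3461] v=[-2.2263 1.6894]
Step 4: x=[4.2644 6.5590] v=[-2.7738 2.1285]
Step 5: x=[3.9476 6.8060] v=[-3.1678 2.4696]
Step 6: x=[3.6090 7.0758] v=[-3.3856 2.6979]
Step 7: x=[3.2676 7.3563] v=[-3.4140 2.8045]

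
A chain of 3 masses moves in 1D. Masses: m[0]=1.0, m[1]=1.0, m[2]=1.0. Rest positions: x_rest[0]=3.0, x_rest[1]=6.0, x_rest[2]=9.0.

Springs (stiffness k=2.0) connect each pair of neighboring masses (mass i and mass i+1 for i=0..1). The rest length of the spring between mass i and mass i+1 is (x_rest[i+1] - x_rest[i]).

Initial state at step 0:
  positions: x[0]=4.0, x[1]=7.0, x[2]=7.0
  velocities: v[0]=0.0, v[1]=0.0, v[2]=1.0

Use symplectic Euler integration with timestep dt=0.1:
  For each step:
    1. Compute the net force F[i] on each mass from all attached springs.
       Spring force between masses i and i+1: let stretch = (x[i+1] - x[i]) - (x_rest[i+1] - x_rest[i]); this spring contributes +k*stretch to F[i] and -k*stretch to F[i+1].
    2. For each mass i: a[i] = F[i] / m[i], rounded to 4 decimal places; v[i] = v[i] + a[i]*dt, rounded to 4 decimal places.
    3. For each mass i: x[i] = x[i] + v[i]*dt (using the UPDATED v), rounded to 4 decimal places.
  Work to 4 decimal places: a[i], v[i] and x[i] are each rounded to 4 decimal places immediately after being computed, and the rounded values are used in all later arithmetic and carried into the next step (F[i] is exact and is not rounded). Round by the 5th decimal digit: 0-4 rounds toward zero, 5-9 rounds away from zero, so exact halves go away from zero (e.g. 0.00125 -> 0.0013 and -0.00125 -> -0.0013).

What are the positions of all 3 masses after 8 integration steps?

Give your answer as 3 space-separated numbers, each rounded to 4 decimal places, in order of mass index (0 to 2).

Step 0: x=[4.0000 7.0000 7.0000] v=[0.0000 0.0000 1.0000]
Step 1: x=[4.0000 6.9400 7.1600] v=[0.0000 -0.6000 1.6000]
Step 2: x=[3.9988 6.8256 7.3756] v=[-0.0120 -1.1440 2.1560]
Step 3: x=[3.9941 6.6657 7.6402] v=[-0.0466 -1.5994 2.6460]
Step 4: x=[3.9829 6.4718 7.9453] v=[-0.1123 -1.9388 3.0511]
Step 5: x=[3.9615 6.2576 8.2809] v=[-0.2145 -2.1419 3.3564]
Step 6: x=[3.9260 6.0380 8.6361] v=[-0.3553 -2.1965 3.5517]
Step 7: x=[3.8727 5.8281 8.9993] v=[-0.5329 -2.0993 3.6321]
Step 8: x=[3.7985 5.6425 9.3591] v=[-0.7418 -1.8561 3.5979]

Answer: 3.7985 5.6425 9.3591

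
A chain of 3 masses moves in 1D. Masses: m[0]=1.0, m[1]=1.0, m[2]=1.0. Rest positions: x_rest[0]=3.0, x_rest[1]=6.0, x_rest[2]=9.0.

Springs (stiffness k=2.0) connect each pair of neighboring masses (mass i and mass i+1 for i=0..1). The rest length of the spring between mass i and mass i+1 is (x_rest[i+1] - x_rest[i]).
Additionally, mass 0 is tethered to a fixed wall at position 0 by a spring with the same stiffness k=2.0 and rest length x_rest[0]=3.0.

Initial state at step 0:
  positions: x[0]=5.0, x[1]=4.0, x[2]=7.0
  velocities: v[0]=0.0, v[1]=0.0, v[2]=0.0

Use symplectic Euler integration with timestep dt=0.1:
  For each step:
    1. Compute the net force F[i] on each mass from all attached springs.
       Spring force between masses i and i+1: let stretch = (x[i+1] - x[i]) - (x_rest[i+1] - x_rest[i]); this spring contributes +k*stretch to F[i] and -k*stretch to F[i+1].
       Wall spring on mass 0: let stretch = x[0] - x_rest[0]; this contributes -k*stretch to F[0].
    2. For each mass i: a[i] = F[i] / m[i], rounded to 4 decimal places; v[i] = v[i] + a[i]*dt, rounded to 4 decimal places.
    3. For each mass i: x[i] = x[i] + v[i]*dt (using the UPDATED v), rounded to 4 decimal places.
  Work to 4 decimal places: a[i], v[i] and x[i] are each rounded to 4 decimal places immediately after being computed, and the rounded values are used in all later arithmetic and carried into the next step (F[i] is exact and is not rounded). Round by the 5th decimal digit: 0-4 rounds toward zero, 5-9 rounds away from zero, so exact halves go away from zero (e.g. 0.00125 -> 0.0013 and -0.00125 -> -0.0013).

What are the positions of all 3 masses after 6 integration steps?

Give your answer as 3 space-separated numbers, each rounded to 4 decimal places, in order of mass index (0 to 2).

Step 0: x=[5.0000 4.0000 7.0000] v=[0.0000 0.0000 0.0000]
Step 1: x=[4.8800 4.0800 7.0000] v=[-1.2000 0.8000 0.0000]
Step 2: x=[4.6464 4.2344 7.0016] v=[-2.3360 1.5440 0.0160]
Step 3: x=[4.3116 4.4524 7.0079] v=[-3.3477 2.1798 0.0626]
Step 4: x=[3.8934 4.7187 7.0231] v=[-4.1819 2.6627 0.1515]
Step 5: x=[3.4139 5.0146 7.0522] v=[-4.7955 2.9585 0.2906]
Step 6: x=[2.8981 5.3192 7.1005] v=[-5.1581 3.0459 0.4831]

Answer: 2.8981 5.3192 7.1005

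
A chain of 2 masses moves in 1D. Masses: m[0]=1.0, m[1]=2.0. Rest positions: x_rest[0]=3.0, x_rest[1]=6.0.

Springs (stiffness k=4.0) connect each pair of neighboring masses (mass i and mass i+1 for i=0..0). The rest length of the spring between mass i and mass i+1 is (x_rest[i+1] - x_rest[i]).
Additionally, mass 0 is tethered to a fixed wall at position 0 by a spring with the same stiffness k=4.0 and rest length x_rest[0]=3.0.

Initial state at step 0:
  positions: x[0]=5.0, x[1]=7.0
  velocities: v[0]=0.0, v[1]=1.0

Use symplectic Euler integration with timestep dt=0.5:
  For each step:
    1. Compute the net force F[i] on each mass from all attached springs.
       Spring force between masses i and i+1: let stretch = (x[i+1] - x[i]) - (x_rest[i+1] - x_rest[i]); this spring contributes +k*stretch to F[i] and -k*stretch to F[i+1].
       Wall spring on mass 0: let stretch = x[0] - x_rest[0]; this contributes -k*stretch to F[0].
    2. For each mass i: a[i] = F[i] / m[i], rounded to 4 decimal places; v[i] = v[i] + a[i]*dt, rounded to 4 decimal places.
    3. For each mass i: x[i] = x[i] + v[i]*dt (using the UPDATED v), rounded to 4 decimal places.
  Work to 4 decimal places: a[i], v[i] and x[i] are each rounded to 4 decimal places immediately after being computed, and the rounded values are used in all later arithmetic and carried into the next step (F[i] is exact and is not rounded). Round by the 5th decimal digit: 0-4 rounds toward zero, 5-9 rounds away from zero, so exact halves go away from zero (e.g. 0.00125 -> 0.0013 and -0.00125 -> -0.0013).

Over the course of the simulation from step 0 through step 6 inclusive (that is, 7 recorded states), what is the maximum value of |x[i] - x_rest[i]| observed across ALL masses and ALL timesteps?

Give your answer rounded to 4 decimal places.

Answer: 2.5000

Derivation:
Step 0: x=[5.0000 7.0000] v=[0.0000 1.0000]
Step 1: x=[2.0000 8.0000] v=[-6.0000 2.0000]
Step 2: x=[3.0000 7.5000] v=[2.0000 -1.0000]
Step 3: x=[5.5000 6.2500] v=[5.0000 -2.5000]
Step 4: x=[3.2500 6.1250] v=[-4.5000 -0.2500]
Step 5: x=[0.6250 6.0625] v=[-5.2500 -0.1250]
Step 6: x=[2.8125 4.7813] v=[4.3750 -2.5625]
Max displacement = 2.5000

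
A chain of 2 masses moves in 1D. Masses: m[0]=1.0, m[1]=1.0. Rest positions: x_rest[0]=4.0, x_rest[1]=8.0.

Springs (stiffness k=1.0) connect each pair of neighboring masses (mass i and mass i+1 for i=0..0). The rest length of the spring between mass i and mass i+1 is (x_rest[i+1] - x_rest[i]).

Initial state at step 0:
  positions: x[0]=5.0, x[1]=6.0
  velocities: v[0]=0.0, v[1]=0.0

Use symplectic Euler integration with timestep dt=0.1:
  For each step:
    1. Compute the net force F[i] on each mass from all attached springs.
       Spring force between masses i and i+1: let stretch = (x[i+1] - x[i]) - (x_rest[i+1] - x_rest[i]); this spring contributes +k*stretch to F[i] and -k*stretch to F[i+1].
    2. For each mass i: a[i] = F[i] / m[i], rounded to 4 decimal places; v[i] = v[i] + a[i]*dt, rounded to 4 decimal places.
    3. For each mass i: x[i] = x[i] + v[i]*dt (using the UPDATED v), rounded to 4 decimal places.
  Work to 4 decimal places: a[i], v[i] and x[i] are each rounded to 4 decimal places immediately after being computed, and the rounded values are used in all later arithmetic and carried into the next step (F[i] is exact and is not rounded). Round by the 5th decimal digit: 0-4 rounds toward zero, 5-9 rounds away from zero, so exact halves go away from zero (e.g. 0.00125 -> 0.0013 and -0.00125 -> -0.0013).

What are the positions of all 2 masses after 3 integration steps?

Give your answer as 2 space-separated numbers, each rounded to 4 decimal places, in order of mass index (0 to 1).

Answer: 4.8230 6.1770

Derivation:
Step 0: x=[5.0000 6.0000] v=[0.0000 0.0000]
Step 1: x=[4.9700 6.0300] v=[-0.3000 0.3000]
Step 2: x=[4.9106 6.0894] v=[-0.5940 0.5940]
Step 3: x=[4.8230 6.1770] v=[-0.8761 0.8761]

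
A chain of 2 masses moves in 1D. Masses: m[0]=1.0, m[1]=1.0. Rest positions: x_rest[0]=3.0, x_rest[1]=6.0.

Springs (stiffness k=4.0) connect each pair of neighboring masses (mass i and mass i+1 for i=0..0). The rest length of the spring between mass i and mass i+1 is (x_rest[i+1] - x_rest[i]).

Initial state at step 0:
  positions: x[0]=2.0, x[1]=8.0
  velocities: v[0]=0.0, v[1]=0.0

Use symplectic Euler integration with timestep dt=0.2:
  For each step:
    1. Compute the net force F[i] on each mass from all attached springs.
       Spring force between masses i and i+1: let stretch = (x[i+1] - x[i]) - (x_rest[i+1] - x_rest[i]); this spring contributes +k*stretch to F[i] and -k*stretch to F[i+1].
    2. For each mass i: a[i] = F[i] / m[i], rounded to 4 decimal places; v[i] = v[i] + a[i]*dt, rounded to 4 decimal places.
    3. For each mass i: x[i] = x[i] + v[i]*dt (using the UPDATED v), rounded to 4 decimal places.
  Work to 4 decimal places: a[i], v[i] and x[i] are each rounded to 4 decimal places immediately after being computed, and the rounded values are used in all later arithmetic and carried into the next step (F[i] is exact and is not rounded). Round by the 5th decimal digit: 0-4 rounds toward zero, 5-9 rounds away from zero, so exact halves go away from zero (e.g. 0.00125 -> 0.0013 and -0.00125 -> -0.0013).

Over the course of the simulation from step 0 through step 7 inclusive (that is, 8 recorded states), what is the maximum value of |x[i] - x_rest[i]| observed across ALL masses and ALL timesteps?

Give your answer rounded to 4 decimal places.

Step 0: x=[2.0000 8.0000] v=[0.0000 0.0000]
Step 1: x=[2.4800 7.5200] v=[2.4000 -2.4000]
Step 2: x=[3.2864 6.7136] v=[4.0320 -4.0320]
Step 3: x=[4.1612 5.8388] v=[4.3738 -4.3738]
Step 4: x=[4.8244 5.1756] v=[3.3159 -3.3159]
Step 5: x=[5.0638 4.9362] v=[1.1969 -1.1969]
Step 6: x=[4.8028 5.1972] v=[-1.3052 1.3052]
Step 7: x=[4.1249 5.8751] v=[-3.3897 3.3897]
Max displacement = 2.0638

Answer: 2.0638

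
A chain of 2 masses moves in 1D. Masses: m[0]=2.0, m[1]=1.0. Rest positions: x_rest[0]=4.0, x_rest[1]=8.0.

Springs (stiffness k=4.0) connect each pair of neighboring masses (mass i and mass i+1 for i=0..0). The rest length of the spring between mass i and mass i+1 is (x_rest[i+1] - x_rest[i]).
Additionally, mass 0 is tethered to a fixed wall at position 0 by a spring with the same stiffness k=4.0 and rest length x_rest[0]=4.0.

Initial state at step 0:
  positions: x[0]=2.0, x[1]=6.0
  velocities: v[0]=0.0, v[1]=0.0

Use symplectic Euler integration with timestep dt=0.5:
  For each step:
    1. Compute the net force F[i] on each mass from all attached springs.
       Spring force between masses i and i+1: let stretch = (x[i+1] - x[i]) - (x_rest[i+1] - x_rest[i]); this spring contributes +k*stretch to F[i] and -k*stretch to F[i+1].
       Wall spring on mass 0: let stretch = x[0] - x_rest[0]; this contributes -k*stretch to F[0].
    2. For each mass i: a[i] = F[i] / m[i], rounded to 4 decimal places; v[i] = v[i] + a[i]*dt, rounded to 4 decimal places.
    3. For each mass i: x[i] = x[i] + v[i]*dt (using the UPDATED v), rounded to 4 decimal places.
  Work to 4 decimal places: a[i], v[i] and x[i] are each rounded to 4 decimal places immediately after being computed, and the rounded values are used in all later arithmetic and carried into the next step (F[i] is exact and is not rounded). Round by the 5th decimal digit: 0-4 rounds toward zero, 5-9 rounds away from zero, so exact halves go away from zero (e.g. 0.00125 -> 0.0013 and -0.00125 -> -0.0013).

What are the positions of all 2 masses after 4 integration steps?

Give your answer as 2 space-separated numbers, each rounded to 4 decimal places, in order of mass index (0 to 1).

Answer: 5.0000 10.5000

Derivation:
Step 0: x=[2.0000 6.0000] v=[0.0000 0.0000]
Step 1: x=[3.0000 6.0000] v=[2.0000 0.0000]
Step 2: x=[4.0000 7.0000] v=[2.0000 2.0000]
Step 3: x=[4.5000 9.0000] v=[1.0000 4.0000]
Step 4: x=[5.0000 10.5000] v=[1.0000 3.0000]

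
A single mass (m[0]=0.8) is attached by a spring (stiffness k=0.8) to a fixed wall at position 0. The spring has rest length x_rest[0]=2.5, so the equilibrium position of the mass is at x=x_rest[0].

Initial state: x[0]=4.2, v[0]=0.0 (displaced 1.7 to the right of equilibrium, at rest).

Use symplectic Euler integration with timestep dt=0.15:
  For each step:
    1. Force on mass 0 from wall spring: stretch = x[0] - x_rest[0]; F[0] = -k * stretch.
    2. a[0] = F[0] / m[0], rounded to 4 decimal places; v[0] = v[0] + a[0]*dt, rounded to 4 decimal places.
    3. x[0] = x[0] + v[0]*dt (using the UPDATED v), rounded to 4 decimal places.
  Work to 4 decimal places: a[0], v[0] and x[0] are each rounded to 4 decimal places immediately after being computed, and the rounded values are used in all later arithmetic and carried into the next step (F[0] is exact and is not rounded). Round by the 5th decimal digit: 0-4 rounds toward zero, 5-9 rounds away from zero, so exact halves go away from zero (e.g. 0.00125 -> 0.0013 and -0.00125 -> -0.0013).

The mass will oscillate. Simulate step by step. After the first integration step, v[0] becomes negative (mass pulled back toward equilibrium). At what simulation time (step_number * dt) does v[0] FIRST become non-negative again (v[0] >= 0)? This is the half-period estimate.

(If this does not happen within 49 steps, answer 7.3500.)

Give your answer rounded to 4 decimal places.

Step 0: x=[4.2000] v=[0.0000]
Step 1: x=[4.1618] v=[-0.2550]
Step 2: x=[4.0862] v=[-0.5043]
Step 3: x=[3.9749] v=[-0.7422]
Step 4: x=[3.8304] v=[-0.9634]
Step 5: x=[3.6560] v=[-1.1630]
Step 6: x=[3.4555] v=[-1.3364]
Step 7: x=[3.2335] v=[-1.4797]
Step 8: x=[2.9950] v=[-1.5897]
Step 9: x=[2.7454] v=[-1.6640]
Step 10: x=[2.4903] v=[-1.7008]
Step 11: x=[2.2354] v=[-1.6993]
Step 12: x=[1.9865] v=[-1.6596]
Step 13: x=[1.7491] v=[-1.5826]
Step 14: x=[1.5286] v=[-1.4700]
Step 15: x=[1.3300] v=[-1.3243]
Step 16: x=[1.1577] v=[-1.1488]
Step 17: x=[1.0156] v=[-0.9475]
Step 18: x=[0.9069] v=[-0.7248]
Step 19: x=[0.8340] v=[-0.4858]
Step 20: x=[0.7986] v=[-0.2359]
Step 21: x=[0.8015] v=[0.0193]
First v>=0 after going negative at step 21, time=3.1500

Answer: 3.1500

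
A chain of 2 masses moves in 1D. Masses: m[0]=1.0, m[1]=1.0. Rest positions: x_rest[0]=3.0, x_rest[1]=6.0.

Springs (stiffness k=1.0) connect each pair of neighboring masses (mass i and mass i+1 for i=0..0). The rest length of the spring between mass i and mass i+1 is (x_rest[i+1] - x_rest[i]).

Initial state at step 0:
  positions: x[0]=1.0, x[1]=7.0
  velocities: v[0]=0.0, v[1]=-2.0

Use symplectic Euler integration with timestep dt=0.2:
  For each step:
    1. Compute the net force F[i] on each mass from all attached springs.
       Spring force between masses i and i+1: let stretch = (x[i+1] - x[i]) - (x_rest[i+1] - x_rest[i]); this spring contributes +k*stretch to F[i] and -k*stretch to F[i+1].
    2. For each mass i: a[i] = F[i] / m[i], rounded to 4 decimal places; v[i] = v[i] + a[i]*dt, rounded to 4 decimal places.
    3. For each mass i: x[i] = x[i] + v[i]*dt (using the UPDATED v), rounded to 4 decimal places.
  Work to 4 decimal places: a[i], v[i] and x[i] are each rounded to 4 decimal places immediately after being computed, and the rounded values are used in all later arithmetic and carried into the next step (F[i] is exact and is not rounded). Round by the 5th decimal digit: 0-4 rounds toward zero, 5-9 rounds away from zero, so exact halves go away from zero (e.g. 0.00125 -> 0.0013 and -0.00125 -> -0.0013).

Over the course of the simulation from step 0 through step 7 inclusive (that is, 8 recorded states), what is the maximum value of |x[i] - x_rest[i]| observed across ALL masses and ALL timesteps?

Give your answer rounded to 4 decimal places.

Answer: 3.3552

Derivation:
Step 0: x=[1.0000 7.0000] v=[0.0000 -2.0000]
Step 1: x=[1.1200 6.4800] v=[0.6000 -2.6000]
Step 2: x=[1.3344 5.8656] v=[1.0720 -3.0720]
Step 3: x=[1.6100 5.1900] v=[1.3782 -3.3782]
Step 4: x=[1.9088 4.4912] v=[1.4942 -3.4942]
Step 5: x=[2.1909 3.8091] v=[1.4107 -3.4107]
Step 6: x=[2.4178 3.1822] v=[1.1343 -3.1343]
Step 7: x=[2.5552 2.6448] v=[0.6872 -2.6872]
Max displacement = 3.3552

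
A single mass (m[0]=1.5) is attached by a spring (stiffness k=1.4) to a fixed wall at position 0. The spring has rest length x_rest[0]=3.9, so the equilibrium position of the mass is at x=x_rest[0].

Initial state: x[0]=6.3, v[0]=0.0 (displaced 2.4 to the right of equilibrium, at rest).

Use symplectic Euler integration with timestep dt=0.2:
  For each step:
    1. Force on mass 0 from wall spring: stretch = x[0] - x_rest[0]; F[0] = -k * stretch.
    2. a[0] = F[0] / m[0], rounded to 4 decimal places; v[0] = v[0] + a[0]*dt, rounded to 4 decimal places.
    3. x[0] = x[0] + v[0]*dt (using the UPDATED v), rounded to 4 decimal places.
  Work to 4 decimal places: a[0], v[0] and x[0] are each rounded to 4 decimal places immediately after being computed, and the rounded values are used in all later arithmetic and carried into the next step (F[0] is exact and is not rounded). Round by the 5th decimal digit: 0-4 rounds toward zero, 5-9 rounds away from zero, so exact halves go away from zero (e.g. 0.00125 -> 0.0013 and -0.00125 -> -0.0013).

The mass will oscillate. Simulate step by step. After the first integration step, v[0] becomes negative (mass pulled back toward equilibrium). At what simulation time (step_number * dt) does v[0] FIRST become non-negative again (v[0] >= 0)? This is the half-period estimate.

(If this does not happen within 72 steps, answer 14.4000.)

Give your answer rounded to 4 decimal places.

Answer: 3.4000

Derivation:
Step 0: x=[6.3000] v=[0.0000]
Step 1: x=[6.2104] v=[-0.4480]
Step 2: x=[6.0345] v=[-0.8793]
Step 3: x=[5.7790] v=[-1.2777]
Step 4: x=[5.4533] v=[-1.6284]
Step 5: x=[5.0696] v=[-1.9183]
Step 6: x=[4.6423] v=[-2.1366]
Step 7: x=[4.1873] v=[-2.2752]
Step 8: x=[3.7215] v=[-2.3288]
Step 9: x=[3.2624] v=[-2.2955]
Step 10: x=[2.8271] v=[-2.1765]
Step 11: x=[2.4319] v=[-1.9762]
Step 12: x=[2.0915] v=[-1.7022]
Step 13: x=[1.8186] v=[-1.3646]
Step 14: x=[1.6234] v=[-0.9761]
Step 15: x=[1.5132] v=[-0.5511]
Step 16: x=[1.4921] v=[-0.1056]
Step 17: x=[1.5609] v=[0.3439]
First v>=0 after going negative at step 17, time=3.4000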